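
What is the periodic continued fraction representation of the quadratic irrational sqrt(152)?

[12; (3, 24)]

Write x_i = (sqrt(152) + m_i)/d_i with (m_0, d_0) = (0, 1). a_0 = floor(sqrt(152)) = 12, since 12^2 = 144 <= 152 < 169 = 13^2.
Iterate m_{i+1} = d_i*a_i - m_i, d_{i+1} = (152 - m_{i+1}^2)/d_i, a_{i+1} = floor((a_0 + m_{i+1})/d_{i+1}):
  m_1 = 1*12 - 0 = 12, d_1 = (152 - 12^2)/1 = 8/1 = 8, a_1 = floor((12 + 12)/8) = 3.
  m_2 = 8*3 - 12 = 12, d_2 = (152 - 12^2)/8 = 8/8 = 1, a_2 = floor((12 + 12)/1) = 24.
  m_3 = 1*24 - 12 = 12, d_3 = (152 - 12^2)/1 = 8/1 = 8: (m_3, d_3) = (m_1, d_1) = (12, 8), so from here the quotients repeat a_1, a_2; the period length is 2.
Hence the expansion of sqrt(152) is a_0 = 12 followed by the repeating block 3, 24 (period 2).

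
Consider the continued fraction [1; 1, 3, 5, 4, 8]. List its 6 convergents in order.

1/1, 2/1, 7/4, 37/21, 155/88, 1277/725

Using the convergent recurrence p_i = a_i*p_{i-1} + p_{i-2}, q_i = a_i*q_{i-1} + q_{i-2} with p_{-2}=0, p_{-1}=1, q_{-2}=1, q_{-1}=0:
  i=0: a_0=1, p_0 = 1*1 + 0 = 1, q_0 = 1*0 + 1 = 1.
  i=1: a_1=1, p_1 = 1*1 + 1 = 2, q_1 = 1*1 + 0 = 1.
  i=2: a_2=3, p_2 = 3*2 + 1 = 7, q_2 = 3*1 + 1 = 4.
  i=3: a_3=5, p_3 = 5*7 + 2 = 37, q_3 = 5*4 + 1 = 21.
  i=4: a_4=4, p_4 = 4*37 + 7 = 155, q_4 = 4*21 + 4 = 88.
  i=5: a_5=8, p_5 = 8*155 + 37 = 1277, q_5 = 8*88 + 21 = 725.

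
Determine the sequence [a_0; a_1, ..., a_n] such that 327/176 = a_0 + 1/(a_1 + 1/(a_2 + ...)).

Run the Euclidean algorithm on 327 and 176; the successive quotients are the partial quotients a_0, a_1, ... (each step inverts the fractional part left over by the previous one):
  327 = 1*176 + 151, so a_0 = 1.
  176 = 1*151 + 25, so a_1 = 1.
  151 = 6*25 + 1, so a_2 = 6.
  25 = 25*1 + 0, so a_3 = 25.
The remainder reaches 0 after 4 divisions, so the expansion has 4 partial quotients, read off in order.

[1; 1, 6, 25]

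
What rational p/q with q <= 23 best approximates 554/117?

71/15

Expand x = 554/117 as a continued fraction with the Euclidean algorithm:
  554 = 4*117 + 86, so a_0 = 4.
  117 = 1*86 + 31, so a_1 = 1.
  86 = 2*31 + 24, so a_2 = 2.
  31 = 1*24 + 7, so a_3 = 1.
  24 = 3*7 + 3, so a_4 = 3.
  7 = 2*3 + 1, so a_5 = 2.
  3 = 3*1 + 0, so a_6 = 3.
so x = [4; 1, 2, 1, 3, 2, 3].
Convergents (p_i = a_i*p_{i-1} + p_{i-2}, q_i = a_i*q_{i-1} + q_{i-2} with p_{-2}=0, p_{-1}=1, q_{-2}=1, q_{-1}=0), until the denominator exceeds 23:
  i=0: a_0=4, p_0 = 4*1 + 0 = 4, q_0 = 4*0 + 1 = 1.
  i=1: a_1=1, p_1 = 1*4 + 1 = 5, q_1 = 1*1 + 0 = 1.
  i=2: a_2=2, p_2 = 2*5 + 4 = 14, q_2 = 2*1 + 1 = 3.
  i=3: a_3=1, p_3 = 1*14 + 5 = 19, q_3 = 1*3 + 1 = 4.
  i=4: a_4=3, p_4 = 3*19 + 14 = 71, q_4 = 3*4 + 3 = 15.
  i=5: a_5=2, p_5 = 2*71 + 19 = 161, q_5 = 2*15 + 4 = 34.
q_5 = 34 > 23, so the last convergent with denominator <= 23 is p_4/q_4 = 71/15.
The closest fraction with denominator <= 23 is either p_4/q_4 or the intermediate fraction (k*p_4 + p_3)/(k*q_4 + q_3) with the largest k >= 1 whose denominator stays <= 23; these approach x as k grows, and every other convergent or intermediate fraction in range is farther away.
Largest k: floor((23 - q_3)/q_4) = floor((23 - 4)/15) = 1.
That gives (1*71 + 19)/(1*15 + 4) = 90/19.
Compare the errors: |x - 71/15| = |554*15 - 71*117|/(117*15) = 3/1755, and |x - 90/19| = |554*19 - 90*117|/(117*19) = 4/2223.
Cross-multiplying, 3*2223 = 6669 < 7020 = 4*1755, so 3/1755 is smaller: the convergent 71/15 is closer to x than 90/19.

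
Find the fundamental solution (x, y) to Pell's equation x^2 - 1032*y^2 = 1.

First expand sqrt(1032) as a continued fraction. With x_i = (sqrt(1032) + m_i)/d_i and (m_0, d_0) = (0, 1): a_0 = floor(sqrt(1032)) = 32, since 32^2 = 1024 <= 1032 < 1089 = 33^2.
Iterate m_{i+1} = d_i*a_i - m_i, d_{i+1} = (1032 - m_{i+1}^2)/d_i, a_{i+1} = floor((a_0 + m_{i+1})/d_{i+1}):
  m_1 = 1*32 - 0 = 32, d_1 = (1032 - 32^2)/1 = 8/1 = 8, a_1 = floor((32 + 32)/8) = 8.
  m_2 = 8*8 - 32 = 32, d_2 = (1032 - 32^2)/8 = 8/8 = 1, a_2 = floor((32 + 32)/1) = 64.
  m_3 = 1*64 - 32 = 32, d_3 = (1032 - 32^2)/1 = 8/1 = 8: (m_3, d_3) = (m_1, d_1) = (32, 8), so from here the quotients repeat a_1, a_2; the period length is 2.
So sqrt(1032) = [32; (8, 64)] with period length k = 2.
k is even, so the fundamental solution of x^2 - 1032y^2 = 1 is (p_{k-1}, q_{k-1}) = (p_1, q_1); compute convergents through index 1.
Convergents (p_i = a_i*p_{i-1} + p_{i-2}, q_i = a_i*q_{i-1} + q_{i-2} with p_{-2}=0, p_{-1}=1, q_{-2}=1, q_{-1}=0):
  i=0: a_0=32, p_0 = 32*1 + 0 = 32, q_0 = 32*0 + 1 = 1.
  i=1: a_1=8, p_1 = 8*32 + 1 = 257, q_1 = 8*1 + 0 = 8.
Check: 257^2 - 1032*8^2 = 66049 - 66048 = 1, so (x, y) = (257, 8) solves the equation, and by the theorem it is the least positive solution.

(x, y) = (257, 8)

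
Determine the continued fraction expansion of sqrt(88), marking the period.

[9; (2, 1, 1, 1, 2, 18)]

Write x_i = (sqrt(88) + m_i)/d_i with (m_0, d_0) = (0, 1). a_0 = floor(sqrt(88)) = 9, since 9^2 = 81 <= 88 < 100 = 10^2.
Iterate m_{i+1} = d_i*a_i - m_i, d_{i+1} = (88 - m_{i+1}^2)/d_i, a_{i+1} = floor((a_0 + m_{i+1})/d_{i+1}):
  m_1 = 1*9 - 0 = 9, d_1 = (88 - 9^2)/1 = 7/1 = 7, a_1 = floor((9 + 9)/7) = 2.
  m_2 = 7*2 - 9 = 5, d_2 = (88 - 5^2)/7 = 63/7 = 9, a_2 = floor((9 + 5)/9) = 1.
  m_3 = 9*1 - 5 = 4, d_3 = (88 - 4^2)/9 = 72/9 = 8, a_3 = floor((9 + 4)/8) = 1.
  m_4 = 8*1 - 4 = 4, d_4 = (88 - 4^2)/8 = 72/8 = 9, a_4 = floor((9 + 4)/9) = 1.
  m_5 = 9*1 - 4 = 5, d_5 = (88 - 5^2)/9 = 63/9 = 7, a_5 = floor((9 + 5)/7) = 2.
  m_6 = 7*2 - 5 = 9, d_6 = (88 - 9^2)/7 = 7/7 = 1, a_6 = floor((9 + 9)/1) = 18.
  m_7 = 1*18 - 9 = 9, d_7 = (88 - 9^2)/1 = 7/1 = 7: (m_7, d_7) = (m_1, d_1) = (9, 7), so from here the quotients repeat a_1, ..., a_6; the period length is 6.
Hence the expansion of sqrt(88) is a_0 = 9 followed by the repeating block 2, 1, 1, 1, 2, 18 (period 6).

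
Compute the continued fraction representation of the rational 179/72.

[2; 2, 17, 2]

Run the Euclidean algorithm on 179 and 72; the successive quotients are the partial quotients a_0, a_1, ... (each step inverts the fractional part left over by the previous one):
  179 = 2*72 + 35, so a_0 = 2.
  72 = 2*35 + 2, so a_1 = 2.
  35 = 17*2 + 1, so a_2 = 17.
  2 = 2*1 + 0, so a_3 = 2.
The remainder reaches 0 after 4 divisions, so the expansion has 4 partial quotients, read off in order.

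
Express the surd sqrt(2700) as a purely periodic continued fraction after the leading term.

Write x_i = (sqrt(2700) + m_i)/d_i with (m_0, d_0) = (0, 1). a_0 = floor(sqrt(2700)) = 51, since 51^2 = 2601 <= 2700 < 2704 = 52^2.
Iterate m_{i+1} = d_i*a_i - m_i, d_{i+1} = (2700 - m_{i+1}^2)/d_i, a_{i+1} = floor((a_0 + m_{i+1})/d_{i+1}):
  m_1 = 1*51 - 0 = 51, d_1 = (2700 - 51^2)/1 = 99/1 = 99, a_1 = floor((51 + 51)/99) = 1.
  m_2 = 99*1 - 51 = 48, d_2 = (2700 - 48^2)/99 = 396/99 = 4, a_2 = floor((51 + 48)/4) = 24.
  m_3 = 4*24 - 48 = 48, d_3 = (2700 - 48^2)/4 = 396/4 = 99, a_3 = floor((51 + 48)/99) = 1.
  m_4 = 99*1 - 48 = 51, d_4 = (2700 - 51^2)/99 = 99/99 = 1, a_4 = floor((51 + 51)/1) = 102.
  m_5 = 1*102 - 51 = 51, d_5 = (2700 - 51^2)/1 = 99/1 = 99: (m_5, d_5) = (m_1, d_1) = (51, 99), so from here the quotients repeat a_1, ..., a_4; the period length is 4.
Hence the expansion of sqrt(2700) is a_0 = 51 followed by the repeating block 1, 24, 1, 102 (period 4).

[51; (1, 24, 1, 102)]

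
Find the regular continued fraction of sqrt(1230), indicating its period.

[35; (14, 70)]

Write x_i = (sqrt(1230) + m_i)/d_i with (m_0, d_0) = (0, 1). a_0 = floor(sqrt(1230)) = 35, since 35^2 = 1225 <= 1230 < 1296 = 36^2.
Iterate m_{i+1} = d_i*a_i - m_i, d_{i+1} = (1230 - m_{i+1}^2)/d_i, a_{i+1} = floor((a_0 + m_{i+1})/d_{i+1}):
  m_1 = 1*35 - 0 = 35, d_1 = (1230 - 35^2)/1 = 5/1 = 5, a_1 = floor((35 + 35)/5) = 14.
  m_2 = 5*14 - 35 = 35, d_2 = (1230 - 35^2)/5 = 5/5 = 1, a_2 = floor((35 + 35)/1) = 70.
  m_3 = 1*70 - 35 = 35, d_3 = (1230 - 35^2)/1 = 5/1 = 5: (m_3, d_3) = (m_1, d_1) = (35, 5), so from here the quotients repeat a_1, a_2; the period length is 2.
Hence the expansion of sqrt(1230) is a_0 = 35 followed by the repeating block 14, 70 (period 2).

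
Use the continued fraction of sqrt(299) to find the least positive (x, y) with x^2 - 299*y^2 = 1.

First expand sqrt(299) as a continued fraction. With x_i = (sqrt(299) + m_i)/d_i and (m_0, d_0) = (0, 1): a_0 = floor(sqrt(299)) = 17, since 17^2 = 289 <= 299 < 324 = 18^2.
Iterate m_{i+1} = d_i*a_i - m_i, d_{i+1} = (299 - m_{i+1}^2)/d_i, a_{i+1} = floor((a_0 + m_{i+1})/d_{i+1}):
  m_1 = 1*17 - 0 = 17, d_1 = (299 - 17^2)/1 = 10/1 = 10, a_1 = floor((17 + 17)/10) = 3.
  m_2 = 10*3 - 17 = 13, d_2 = (299 - 13^2)/10 = 130/10 = 13, a_2 = floor((17 + 13)/13) = 2.
  m_3 = 13*2 - 13 = 13, d_3 = (299 - 13^2)/13 = 130/13 = 10, a_3 = floor((17 + 13)/10) = 3.
  m_4 = 10*3 - 13 = 17, d_4 = (299 - 17^2)/10 = 10/10 = 1, a_4 = floor((17 + 17)/1) = 34.
  m_5 = 1*34 - 17 = 17, d_5 = (299 - 17^2)/1 = 10/1 = 10: (m_5, d_5) = (m_1, d_1) = (17, 10), so from here the quotients repeat a_1, ..., a_4; the period length is 4.
So sqrt(299) = [17; (3, 2, 3, 34)] with period length k = 4.
k is even, so the fundamental solution of x^2 - 299y^2 = 1 is (p_{k-1}, q_{k-1}) = (p_3, q_3); compute convergents through index 3.
Convergents (p_i = a_i*p_{i-1} + p_{i-2}, q_i = a_i*q_{i-1} + q_{i-2} with p_{-2}=0, p_{-1}=1, q_{-2}=1, q_{-1}=0):
  i=0: a_0=17, p_0 = 17*1 + 0 = 17, q_0 = 17*0 + 1 = 1.
  i=1: a_1=3, p_1 = 3*17 + 1 = 52, q_1 = 3*1 + 0 = 3.
  i=2: a_2=2, p_2 = 2*52 + 17 = 121, q_2 = 2*3 + 1 = 7.
  i=3: a_3=3, p_3 = 3*121 + 52 = 415, q_3 = 3*7 + 3 = 24.
Check: 415^2 - 299*24^2 = 172225 - 172224 = 1, so (x, y) = (415, 24) solves the equation, and by the theorem it is the least positive solution.

(x, y) = (415, 24)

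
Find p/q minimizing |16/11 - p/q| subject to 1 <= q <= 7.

Expand x = 16/11 as a continued fraction with the Euclidean algorithm:
  16 = 1*11 + 5, so a_0 = 1.
  11 = 2*5 + 1, so a_1 = 2.
  5 = 5*1 + 0, so a_2 = 5.
so x = [1; 2, 5].
Convergents (p_i = a_i*p_{i-1} + p_{i-2}, q_i = a_i*q_{i-1} + q_{i-2} with p_{-2}=0, p_{-1}=1, q_{-2}=1, q_{-1}=0), until the denominator exceeds 7:
  i=0: a_0=1, p_0 = 1*1 + 0 = 1, q_0 = 1*0 + 1 = 1.
  i=1: a_1=2, p_1 = 2*1 + 1 = 3, q_1 = 2*1 + 0 = 2.
  i=2: a_2=5, p_2 = 5*3 + 1 = 16, q_2 = 5*2 + 1 = 11.
q_2 = 11 > 7, so the last convergent with denominator <= 7 is p_1/q_1 = 3/2.
The closest fraction with denominator <= 7 is either p_1/q_1 or the intermediate fraction (k*p_1 + p_0)/(k*q_1 + q_0) with the largest k >= 1 whose denominator stays <= 7; these approach x as k grows, and every other convergent or intermediate fraction in range is farther away.
Largest k: floor((7 - q_0)/q_1) = floor((7 - 1)/2) = 3.
That gives (3*3 + 1)/(3*2 + 1) = 10/7.
Compare the errors: |x - 3/2| = |16*2 - 3*11|/(11*2) = 1/22, and |x - 10/7| = |16*7 - 10*11|/(11*7) = 2/77.
Cross-multiplying, 2*22 = 44 < 77 = 1*77, so 2/77 is smaller: the intermediate fraction 10/7 is closer to x than 3/2.

10/7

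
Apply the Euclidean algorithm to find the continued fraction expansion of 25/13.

Run the Euclidean algorithm on 25 and 13; the successive quotients are the partial quotients a_0, a_1, ... (each step inverts the fractional part left over by the previous one):
  25 = 1*13 + 12, so a_0 = 1.
  13 = 1*12 + 1, so a_1 = 1.
  12 = 12*1 + 0, so a_2 = 12.
The remainder reaches 0 after 3 divisions, so the expansion has 3 partial quotients, read off in order.

[1; 1, 12]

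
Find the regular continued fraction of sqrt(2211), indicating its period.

Write x_i = (sqrt(2211) + m_i)/d_i with (m_0, d_0) = (0, 1). a_0 = floor(sqrt(2211)) = 47, since 47^2 = 2209 <= 2211 < 2304 = 48^2.
Iterate m_{i+1} = d_i*a_i - m_i, d_{i+1} = (2211 - m_{i+1}^2)/d_i, a_{i+1} = floor((a_0 + m_{i+1})/d_{i+1}):
  m_1 = 1*47 - 0 = 47, d_1 = (2211 - 47^2)/1 = 2/1 = 2, a_1 = floor((47 + 47)/2) = 47.
  m_2 = 2*47 - 47 = 47, d_2 = (2211 - 47^2)/2 = 2/2 = 1, a_2 = floor((47 + 47)/1) = 94.
  m_3 = 1*94 - 47 = 47, d_3 = (2211 - 47^2)/1 = 2/1 = 2: (m_3, d_3) = (m_1, d_1) = (47, 2), so from here the quotients repeat a_1, a_2; the period length is 2.
Hence the expansion of sqrt(2211) is a_0 = 47 followed by the repeating block 47, 94 (period 2).

[47; (47, 94)]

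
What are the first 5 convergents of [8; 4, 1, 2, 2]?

Using the convergent recurrence p_i = a_i*p_{i-1} + p_{i-2}, q_i = a_i*q_{i-1} + q_{i-2} with p_{-2}=0, p_{-1}=1, q_{-2}=1, q_{-1}=0:
  i=0: a_0=8, p_0 = 8*1 + 0 = 8, q_0 = 8*0 + 1 = 1.
  i=1: a_1=4, p_1 = 4*8 + 1 = 33, q_1 = 4*1 + 0 = 4.
  i=2: a_2=1, p_2 = 1*33 + 8 = 41, q_2 = 1*4 + 1 = 5.
  i=3: a_3=2, p_3 = 2*41 + 33 = 115, q_3 = 2*5 + 4 = 14.
  i=4: a_4=2, p_4 = 2*115 + 41 = 271, q_4 = 2*14 + 5 = 33.

8/1, 33/4, 41/5, 115/14, 271/33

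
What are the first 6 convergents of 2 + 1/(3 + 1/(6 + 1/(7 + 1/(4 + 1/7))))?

2/1, 7/3, 44/19, 315/136, 1304/563, 9443/4077

Using the convergent recurrence p_i = a_i*p_{i-1} + p_{i-2}, q_i = a_i*q_{i-1} + q_{i-2} with p_{-2}=0, p_{-1}=1, q_{-2}=1, q_{-1}=0:
  i=0: a_0=2, p_0 = 2*1 + 0 = 2, q_0 = 2*0 + 1 = 1.
  i=1: a_1=3, p_1 = 3*2 + 1 = 7, q_1 = 3*1 + 0 = 3.
  i=2: a_2=6, p_2 = 6*7 + 2 = 44, q_2 = 6*3 + 1 = 19.
  i=3: a_3=7, p_3 = 7*44 + 7 = 315, q_3 = 7*19 + 3 = 136.
  i=4: a_4=4, p_4 = 4*315 + 44 = 1304, q_4 = 4*136 + 19 = 563.
  i=5: a_5=7, p_5 = 7*1304 + 315 = 9443, q_5 = 7*563 + 136 = 4077.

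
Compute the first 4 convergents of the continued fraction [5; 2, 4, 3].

Using the convergent recurrence p_i = a_i*p_{i-1} + p_{i-2}, q_i = a_i*q_{i-1} + q_{i-2} with p_{-2}=0, p_{-1}=1, q_{-2}=1, q_{-1}=0:
  i=0: a_0=5, p_0 = 5*1 + 0 = 5, q_0 = 5*0 + 1 = 1.
  i=1: a_1=2, p_1 = 2*5 + 1 = 11, q_1 = 2*1 + 0 = 2.
  i=2: a_2=4, p_2 = 4*11 + 5 = 49, q_2 = 4*2 + 1 = 9.
  i=3: a_3=3, p_3 = 3*49 + 11 = 158, q_3 = 3*9 + 2 = 29.

5/1, 11/2, 49/9, 158/29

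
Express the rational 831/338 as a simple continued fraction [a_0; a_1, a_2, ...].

Run the Euclidean algorithm on 831 and 338; the successive quotients are the partial quotients a_0, a_1, ... (each step inverts the fractional part left over by the previous one):
  831 = 2*338 + 155, so a_0 = 2.
  338 = 2*155 + 28, so a_1 = 2.
  155 = 5*28 + 15, so a_2 = 5.
  28 = 1*15 + 13, so a_3 = 1.
  15 = 1*13 + 2, so a_4 = 1.
  13 = 6*2 + 1, so a_5 = 6.
  2 = 2*1 + 0, so a_6 = 2.
The remainder reaches 0 after 7 divisions, so the expansion has 7 partial quotients, read off in order.

[2; 2, 5, 1, 1, 6, 2]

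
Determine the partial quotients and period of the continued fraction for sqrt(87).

Write x_i = (sqrt(87) + m_i)/d_i with (m_0, d_0) = (0, 1). a_0 = floor(sqrt(87)) = 9, since 9^2 = 81 <= 87 < 100 = 10^2.
Iterate m_{i+1} = d_i*a_i - m_i, d_{i+1} = (87 - m_{i+1}^2)/d_i, a_{i+1} = floor((a_0 + m_{i+1})/d_{i+1}):
  m_1 = 1*9 - 0 = 9, d_1 = (87 - 9^2)/1 = 6/1 = 6, a_1 = floor((9 + 9)/6) = 3.
  m_2 = 6*3 - 9 = 9, d_2 = (87 - 9^2)/6 = 6/6 = 1, a_2 = floor((9 + 9)/1) = 18.
  m_3 = 1*18 - 9 = 9, d_3 = (87 - 9^2)/1 = 6/1 = 6: (m_3, d_3) = (m_1, d_1) = (9, 6), so from here the quotients repeat a_1, a_2; the period length is 2.
Hence the expansion of sqrt(87) is a_0 = 9 followed by the repeating block 3, 18 (period 2).

[9; (3, 18)]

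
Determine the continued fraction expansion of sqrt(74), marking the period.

[8; (1, 1, 1, 1, 16)]

Write x_i = (sqrt(74) + m_i)/d_i with (m_0, d_0) = (0, 1). a_0 = floor(sqrt(74)) = 8, since 8^2 = 64 <= 74 < 81 = 9^2.
Iterate m_{i+1} = d_i*a_i - m_i, d_{i+1} = (74 - m_{i+1}^2)/d_i, a_{i+1} = floor((a_0 + m_{i+1})/d_{i+1}):
  m_1 = 1*8 - 0 = 8, d_1 = (74 - 8^2)/1 = 10/1 = 10, a_1 = floor((8 + 8)/10) = 1.
  m_2 = 10*1 - 8 = 2, d_2 = (74 - 2^2)/10 = 70/10 = 7, a_2 = floor((8 + 2)/7) = 1.
  m_3 = 7*1 - 2 = 5, d_3 = (74 - 5^2)/7 = 49/7 = 7, a_3 = floor((8 + 5)/7) = 1.
  m_4 = 7*1 - 5 = 2, d_4 = (74 - 2^2)/7 = 70/7 = 10, a_4 = floor((8 + 2)/10) = 1.
  m_5 = 10*1 - 2 = 8, d_5 = (74 - 8^2)/10 = 10/10 = 1, a_5 = floor((8 + 8)/1) = 16.
  m_6 = 1*16 - 8 = 8, d_6 = (74 - 8^2)/1 = 10/1 = 10: (m_6, d_6) = (m_1, d_1) = (8, 10), so from here the quotients repeat a_1, ..., a_5; the period length is 5.
Hence the expansion of sqrt(74) is a_0 = 8 followed by the repeating block 1, 1, 1, 1, 16 (period 5).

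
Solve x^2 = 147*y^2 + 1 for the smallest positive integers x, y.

First expand sqrt(147) as a continued fraction. With x_i = (sqrt(147) + m_i)/d_i and (m_0, d_0) = (0, 1): a_0 = floor(sqrt(147)) = 12, since 12^2 = 144 <= 147 < 169 = 13^2.
Iterate m_{i+1} = d_i*a_i - m_i, d_{i+1} = (147 - m_{i+1}^2)/d_i, a_{i+1} = floor((a_0 + m_{i+1})/d_{i+1}):
  m_1 = 1*12 - 0 = 12, d_1 = (147 - 12^2)/1 = 3/1 = 3, a_1 = floor((12 + 12)/3) = 8.
  m_2 = 3*8 - 12 = 12, d_2 = (147 - 12^2)/3 = 3/3 = 1, a_2 = floor((12 + 12)/1) = 24.
  m_3 = 1*24 - 12 = 12, d_3 = (147 - 12^2)/1 = 3/1 = 3: (m_3, d_3) = (m_1, d_1) = (12, 3), so from here the quotients repeat a_1, a_2; the period length is 2.
So sqrt(147) = [12; (8, 24)] with period length k = 2.
k is even, so the fundamental solution of x^2 - 147y^2 = 1 is (p_{k-1}, q_{k-1}) = (p_1, q_1); compute convergents through index 1.
Convergents (p_i = a_i*p_{i-1} + p_{i-2}, q_i = a_i*q_{i-1} + q_{i-2} with p_{-2}=0, p_{-1}=1, q_{-2}=1, q_{-1}=0):
  i=0: a_0=12, p_0 = 12*1 + 0 = 12, q_0 = 12*0 + 1 = 1.
  i=1: a_1=8, p_1 = 8*12 + 1 = 97, q_1 = 8*1 + 0 = 8.
Check: 97^2 - 147*8^2 = 9409 - 9408 = 1, so (x, y) = (97, 8) solves the equation, and by the theorem it is the least positive solution.

(x, y) = (97, 8)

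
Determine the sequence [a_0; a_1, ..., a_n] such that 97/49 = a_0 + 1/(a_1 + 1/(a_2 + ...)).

[1; 1, 48]

Run the Euclidean algorithm on 97 and 49; the successive quotients are the partial quotients a_0, a_1, ... (each step inverts the fractional part left over by the previous one):
  97 = 1*49 + 48, so a_0 = 1.
  49 = 1*48 + 1, so a_1 = 1.
  48 = 48*1 + 0, so a_2 = 48.
The remainder reaches 0 after 3 divisions, so the expansion has 3 partial quotients, read off in order.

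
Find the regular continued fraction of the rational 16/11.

[1; 2, 5]

Run the Euclidean algorithm on 16 and 11; the successive quotients are the partial quotients a_0, a_1, ... (each step inverts the fractional part left over by the previous one):
  16 = 1*11 + 5, so a_0 = 1.
  11 = 2*5 + 1, so a_1 = 2.
  5 = 5*1 + 0, so a_2 = 5.
The remainder reaches 0 after 3 divisions, so the expansion has 3 partial quotients, read off in order.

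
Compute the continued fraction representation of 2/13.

[0; 6, 2]

Run the Euclidean algorithm on 2 and 13; the successive quotients are the partial quotients a_0, a_1, ... (each step inverts the fractional part left over by the previous one):
  2 = 0*13 + 2, so a_0 = 0.
  13 = 6*2 + 1, so a_1 = 6.
  2 = 2*1 + 0, so a_2 = 2.
The remainder reaches 0 after 3 divisions, so the expansion has 3 partial quotients, read off in order.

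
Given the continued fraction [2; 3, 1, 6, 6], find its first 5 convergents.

2/1, 7/3, 9/4, 61/27, 375/166

Using the convergent recurrence p_i = a_i*p_{i-1} + p_{i-2}, q_i = a_i*q_{i-1} + q_{i-2} with p_{-2}=0, p_{-1}=1, q_{-2}=1, q_{-1}=0:
  i=0: a_0=2, p_0 = 2*1 + 0 = 2, q_0 = 2*0 + 1 = 1.
  i=1: a_1=3, p_1 = 3*2 + 1 = 7, q_1 = 3*1 + 0 = 3.
  i=2: a_2=1, p_2 = 1*7 + 2 = 9, q_2 = 1*3 + 1 = 4.
  i=3: a_3=6, p_3 = 6*9 + 7 = 61, q_3 = 6*4 + 3 = 27.
  i=4: a_4=6, p_4 = 6*61 + 9 = 375, q_4 = 6*27 + 4 = 166.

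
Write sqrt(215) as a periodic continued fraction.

Write x_i = (sqrt(215) + m_i)/d_i with (m_0, d_0) = (0, 1). a_0 = floor(sqrt(215)) = 14, since 14^2 = 196 <= 215 < 225 = 15^2.
Iterate m_{i+1} = d_i*a_i - m_i, d_{i+1} = (215 - m_{i+1}^2)/d_i, a_{i+1} = floor((a_0 + m_{i+1})/d_{i+1}):
  m_1 = 1*14 - 0 = 14, d_1 = (215 - 14^2)/1 = 19/1 = 19, a_1 = floor((14 + 14)/19) = 1.
  m_2 = 19*1 - 14 = 5, d_2 = (215 - 5^2)/19 = 190/19 = 10, a_2 = floor((14 + 5)/10) = 1.
  m_3 = 10*1 - 5 = 5, d_3 = (215 - 5^2)/10 = 190/10 = 19, a_3 = floor((14 + 5)/19) = 1.
  m_4 = 19*1 - 5 = 14, d_4 = (215 - 14^2)/19 = 19/19 = 1, a_4 = floor((14 + 14)/1) = 28.
  m_5 = 1*28 - 14 = 14, d_5 = (215 - 14^2)/1 = 19/1 = 19: (m_5, d_5) = (m_1, d_1) = (14, 19), so from here the quotients repeat a_1, ..., a_4; the period length is 4.
Hence the expansion of sqrt(215) is a_0 = 14 followed by the repeating block 1, 1, 1, 28 (period 4).

[14; (1, 1, 1, 28)]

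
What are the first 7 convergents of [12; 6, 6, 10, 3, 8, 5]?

Using the convergent recurrence p_i = a_i*p_{i-1} + p_{i-2}, q_i = a_i*q_{i-1} + q_{i-2} with p_{-2}=0, p_{-1}=1, q_{-2}=1, q_{-1}=0:
  i=0: a_0=12, p_0 = 12*1 + 0 = 12, q_0 = 12*0 + 1 = 1.
  i=1: a_1=6, p_1 = 6*12 + 1 = 73, q_1 = 6*1 + 0 = 6.
  i=2: a_2=6, p_2 = 6*73 + 12 = 450, q_2 = 6*6 + 1 = 37.
  i=3: a_3=10, p_3 = 10*450 + 73 = 4573, q_3 = 10*37 + 6 = 376.
  i=4: a_4=3, p_4 = 3*4573 + 450 = 14169, q_4 = 3*376 + 37 = 1165.
  i=5: a_5=8, p_5 = 8*14169 + 4573 = 117925, q_5 = 8*1165 + 376 = 9696.
  i=6: a_6=5, p_6 = 5*117925 + 14169 = 603794, q_6 = 5*9696 + 1165 = 49645.

12/1, 73/6, 450/37, 4573/376, 14169/1165, 117925/9696, 603794/49645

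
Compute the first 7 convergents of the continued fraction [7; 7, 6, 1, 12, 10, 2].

Using the convergent recurrence p_i = a_i*p_{i-1} + p_{i-2}, q_i = a_i*q_{i-1} + q_{i-2} with p_{-2}=0, p_{-1}=1, q_{-2}=1, q_{-1}=0:
  i=0: a_0=7, p_0 = 7*1 + 0 = 7, q_0 = 7*0 + 1 = 1.
  i=1: a_1=7, p_1 = 7*7 + 1 = 50, q_1 = 7*1 + 0 = 7.
  i=2: a_2=6, p_2 = 6*50 + 7 = 307, q_2 = 6*7 + 1 = 43.
  i=3: a_3=1, p_3 = 1*307 + 50 = 357, q_3 = 1*43 + 7 = 50.
  i=4: a_4=12, p_4 = 12*357 + 307 = 4591, q_4 = 12*50 + 43 = 643.
  i=5: a_5=10, p_5 = 10*4591 + 357 = 46267, q_5 = 10*643 + 50 = 6480.
  i=6: a_6=2, p_6 = 2*46267 + 4591 = 97125, q_6 = 2*6480 + 643 = 13603.

7/1, 50/7, 307/43, 357/50, 4591/643, 46267/6480, 97125/13603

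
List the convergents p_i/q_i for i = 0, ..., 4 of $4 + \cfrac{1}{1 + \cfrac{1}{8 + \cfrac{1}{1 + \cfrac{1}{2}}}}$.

Using the convergent recurrence p_i = a_i*p_{i-1} + p_{i-2}, q_i = a_i*q_{i-1} + q_{i-2} with p_{-2}=0, p_{-1}=1, q_{-2}=1, q_{-1}=0:
  i=0: a_0=4, p_0 = 4*1 + 0 = 4, q_0 = 4*0 + 1 = 1.
  i=1: a_1=1, p_1 = 1*4 + 1 = 5, q_1 = 1*1 + 0 = 1.
  i=2: a_2=8, p_2 = 8*5 + 4 = 44, q_2 = 8*1 + 1 = 9.
  i=3: a_3=1, p_3 = 1*44 + 5 = 49, q_3 = 1*9 + 1 = 10.
  i=4: a_4=2, p_4 = 2*49 + 44 = 142, q_4 = 2*10 + 9 = 29.

4/1, 5/1, 44/9, 49/10, 142/29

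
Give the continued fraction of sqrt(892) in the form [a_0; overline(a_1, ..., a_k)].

[29; overline(1, 6, 2, 14, 2, 6, 1, 58)]

Write x_i = (sqrt(892) + m_i)/d_i with (m_0, d_0) = (0, 1). a_0 = floor(sqrt(892)) = 29, since 29^2 = 841 <= 892 < 900 = 30^2.
Iterate m_{i+1} = d_i*a_i - m_i, d_{i+1} = (892 - m_{i+1}^2)/d_i, a_{i+1} = floor((a_0 + m_{i+1})/d_{i+1}):
  m_1 = 1*29 - 0 = 29, d_1 = (892 - 29^2)/1 = 51/1 = 51, a_1 = floor((29 + 29)/51) = 1.
  m_2 = 51*1 - 29 = 22, d_2 = (892 - 22^2)/51 = 408/51 = 8, a_2 = floor((29 + 22)/8) = 6.
  m_3 = 8*6 - 22 = 26, d_3 = (892 - 26^2)/8 = 216/8 = 27, a_3 = floor((29 + 26)/27) = 2.
  m_4 = 27*2 - 26 = 28, d_4 = (892 - 28^2)/27 = 108/27 = 4, a_4 = floor((29 + 28)/4) = 14.
  m_5 = 4*14 - 28 = 28, d_5 = (892 - 28^2)/4 = 108/4 = 27, a_5 = floor((29 + 28)/27) = 2.
  m_6 = 27*2 - 28 = 26, d_6 = (892 - 26^2)/27 = 216/27 = 8, a_6 = floor((29 + 26)/8) = 6.
  m_7 = 8*6 - 26 = 22, d_7 = (892 - 22^2)/8 = 408/8 = 51, a_7 = floor((29 + 22)/51) = 1.
  m_8 = 51*1 - 22 = 29, d_8 = (892 - 29^2)/51 = 51/51 = 1, a_8 = floor((29 + 29)/1) = 58.
  m_9 = 1*58 - 29 = 29, d_9 = (892 - 29^2)/1 = 51/1 = 51: (m_9, d_9) = (m_1, d_1) = (29, 51), so from here the quotients repeat a_1, ..., a_8; the period length is 8.
Hence the expansion of sqrt(892) is a_0 = 29 followed by the repeating block 1, 6, 2, 14, 2, 6, 1, 58 (period 8).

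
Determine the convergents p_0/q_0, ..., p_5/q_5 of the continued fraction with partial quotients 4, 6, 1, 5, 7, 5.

Using the convergent recurrence p_i = a_i*p_{i-1} + p_{i-2}, q_i = a_i*q_{i-1} + q_{i-2} with p_{-2}=0, p_{-1}=1, q_{-2}=1, q_{-1}=0:
  i=0: a_0=4, p_0 = 4*1 + 0 = 4, q_0 = 4*0 + 1 = 1.
  i=1: a_1=6, p_1 = 6*4 + 1 = 25, q_1 = 6*1 + 0 = 6.
  i=2: a_2=1, p_2 = 1*25 + 4 = 29, q_2 = 1*6 + 1 = 7.
  i=3: a_3=5, p_3 = 5*29 + 25 = 170, q_3 = 5*7 + 6 = 41.
  i=4: a_4=7, p_4 = 7*170 + 29 = 1219, q_4 = 7*41 + 7 = 294.
  i=5: a_5=5, p_5 = 5*1219 + 170 = 6265, q_5 = 5*294 + 41 = 1511.

4/1, 25/6, 29/7, 170/41, 1219/294, 6265/1511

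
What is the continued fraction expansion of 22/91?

[0; 4, 7, 3]

Run the Euclidean algorithm on 22 and 91; the successive quotients are the partial quotients a_0, a_1, ... (each step inverts the fractional part left over by the previous one):
  22 = 0*91 + 22, so a_0 = 0.
  91 = 4*22 + 3, so a_1 = 4.
  22 = 7*3 + 1, so a_2 = 7.
  3 = 3*1 + 0, so a_3 = 3.
The remainder reaches 0 after 4 divisions, so the expansion has 4 partial quotients, read off in order.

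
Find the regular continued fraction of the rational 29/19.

[1; 1, 1, 9]

Run the Euclidean algorithm on 29 and 19; the successive quotients are the partial quotients a_0, a_1, ... (each step inverts the fractional part left over by the previous one):
  29 = 1*19 + 10, so a_0 = 1.
  19 = 1*10 + 9, so a_1 = 1.
  10 = 1*9 + 1, so a_2 = 1.
  9 = 9*1 + 0, so a_3 = 9.
The remainder reaches 0 after 4 divisions, so the expansion has 4 partial quotients, read off in order.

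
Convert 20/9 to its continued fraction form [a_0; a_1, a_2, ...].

[2; 4, 2]

Run the Euclidean algorithm on 20 and 9; the successive quotients are the partial quotients a_0, a_1, ... (each step inverts the fractional part left over by the previous one):
  20 = 2*9 + 2, so a_0 = 2.
  9 = 4*2 + 1, so a_1 = 4.
  2 = 2*1 + 0, so a_2 = 2.
The remainder reaches 0 after 3 divisions, so the expansion has 3 partial quotients, read off in order.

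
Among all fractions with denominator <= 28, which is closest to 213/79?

Expand x = 213/79 as a continued fraction with the Euclidean algorithm:
  213 = 2*79 + 55, so a_0 = 2.
  79 = 1*55 + 24, so a_1 = 1.
  55 = 2*24 + 7, so a_2 = 2.
  24 = 3*7 + 3, so a_3 = 3.
  7 = 2*3 + 1, so a_4 = 2.
  3 = 3*1 + 0, so a_5 = 3.
so x = [2; 1, 2, 3, 2, 3].
Convergents (p_i = a_i*p_{i-1} + p_{i-2}, q_i = a_i*q_{i-1} + q_{i-2} with p_{-2}=0, p_{-1}=1, q_{-2}=1, q_{-1}=0), until the denominator exceeds 28:
  i=0: a_0=2, p_0 = 2*1 + 0 = 2, q_0 = 2*0 + 1 = 1.
  i=1: a_1=1, p_1 = 1*2 + 1 = 3, q_1 = 1*1 + 0 = 1.
  i=2: a_2=2, p_2 = 2*3 + 2 = 8, q_2 = 2*1 + 1 = 3.
  i=3: a_3=3, p_3 = 3*8 + 3 = 27, q_3 = 3*3 + 1 = 10.
  i=4: a_4=2, p_4 = 2*27 + 8 = 62, q_4 = 2*10 + 3 = 23.
  i=5: a_5=3, p_5 = 3*62 + 27 = 213, q_5 = 3*23 + 10 = 79.
q_5 = 79 > 28, so the last convergent with denominator <= 28 is p_4/q_4 = 62/23.
The closest fraction with denominator <= 28 is either p_4/q_4 or the intermediate fraction (k*p_4 + p_3)/(k*q_4 + q_3) with the largest k >= 1 whose denominator stays <= 28; these approach x as k grows, and every other convergent or intermediate fraction in range is farther away.
Largest k: floor((28 - q_3)/q_4) = floor((28 - 10)/23) = 0.
Since k = 0, no intermediate fraction beyond p_4/q_4 has denominator <= 28, so the convergent 62/23 is the closest (its error is |213*23 - 62*79|/(79*23) = 1/1817).

62/23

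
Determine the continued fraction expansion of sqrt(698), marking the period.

Write x_i = (sqrt(698) + m_i)/d_i with (m_0, d_0) = (0, 1). a_0 = floor(sqrt(698)) = 26, since 26^2 = 676 <= 698 < 729 = 27^2.
Iterate m_{i+1} = d_i*a_i - m_i, d_{i+1} = (698 - m_{i+1}^2)/d_i, a_{i+1} = floor((a_0 + m_{i+1})/d_{i+1}):
  m_1 = 1*26 - 0 = 26, d_1 = (698 - 26^2)/1 = 22/1 = 22, a_1 = floor((26 + 26)/22) = 2.
  m_2 = 22*2 - 26 = 18, d_2 = (698 - 18^2)/22 = 374/22 = 17, a_2 = floor((26 + 18)/17) = 2.
  m_3 = 17*2 - 18 = 16, d_3 = (698 - 16^2)/17 = 442/17 = 26, a_3 = floor((26 + 16)/26) = 1.
  m_4 = 26*1 - 16 = 10, d_4 = (698 - 10^2)/26 = 598/26 = 23, a_4 = floor((26 + 10)/23) = 1.
  m_5 = 23*1 - 10 = 13, d_5 = (698 - 13^2)/23 = 529/23 = 23, a_5 = floor((26 + 13)/23) = 1.
  m_6 = 23*1 - 13 = 10, d_6 = (698 - 10^2)/23 = 598/23 = 26, a_6 = floor((26 + 10)/26) = 1.
  m_7 = 26*1 - 10 = 16, d_7 = (698 - 16^2)/26 = 442/26 = 17, a_7 = floor((26 + 16)/17) = 2.
  m_8 = 17*2 - 16 = 18, d_8 = (698 - 18^2)/17 = 374/17 = 22, a_8 = floor((26 + 18)/22) = 2.
  m_9 = 22*2 - 18 = 26, d_9 = (698 - 26^2)/22 = 22/22 = 1, a_9 = floor((26 + 26)/1) = 52.
  m_10 = 1*52 - 26 = 26, d_10 = (698 - 26^2)/1 = 22/1 = 22: (m_10, d_10) = (m_1, d_1) = (26, 22), so from here the quotients repeat a_1, ..., a_9; the period length is 9.
Hence the expansion of sqrt(698) is a_0 = 26 followed by the repeating block 2, 2, 1, 1, 1, 1, 2, 2, 52 (period 9).

[26; (2, 2, 1, 1, 1, 1, 2, 2, 52)]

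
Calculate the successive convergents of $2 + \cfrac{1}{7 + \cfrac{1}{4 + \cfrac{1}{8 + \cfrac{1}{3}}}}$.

Using the convergent recurrence p_i = a_i*p_{i-1} + p_{i-2}, q_i = a_i*q_{i-1} + q_{i-2} with p_{-2}=0, p_{-1}=1, q_{-2}=1, q_{-1}=0:
  i=0: a_0=2, p_0 = 2*1 + 0 = 2, q_0 = 2*0 + 1 = 1.
  i=1: a_1=7, p_1 = 7*2 + 1 = 15, q_1 = 7*1 + 0 = 7.
  i=2: a_2=4, p_2 = 4*15 + 2 = 62, q_2 = 4*7 + 1 = 29.
  i=3: a_3=8, p_3 = 8*62 + 15 = 511, q_3 = 8*29 + 7 = 239.
  i=4: a_4=3, p_4 = 3*511 + 62 = 1595, q_4 = 3*239 + 29 = 746.

2/1, 15/7, 62/29, 511/239, 1595/746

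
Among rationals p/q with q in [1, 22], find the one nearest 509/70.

Expand x = 509/70 as a continued fraction with the Euclidean algorithm:
  509 = 7*70 + 19, so a_0 = 7.
  70 = 3*19 + 13, so a_1 = 3.
  19 = 1*13 + 6, so a_2 = 1.
  13 = 2*6 + 1, so a_3 = 2.
  6 = 6*1 + 0, so a_4 = 6.
so x = [7; 3, 1, 2, 6].
Convergents (p_i = a_i*p_{i-1} + p_{i-2}, q_i = a_i*q_{i-1} + q_{i-2} with p_{-2}=0, p_{-1}=1, q_{-2}=1, q_{-1}=0), until the denominator exceeds 22:
  i=0: a_0=7, p_0 = 7*1 + 0 = 7, q_0 = 7*0 + 1 = 1.
  i=1: a_1=3, p_1 = 3*7 + 1 = 22, q_1 = 3*1 + 0 = 3.
  i=2: a_2=1, p_2 = 1*22 + 7 = 29, q_2 = 1*3 + 1 = 4.
  i=3: a_3=2, p_3 = 2*29 + 22 = 80, q_3 = 2*4 + 3 = 11.
  i=4: a_4=6, p_4 = 6*80 + 29 = 509, q_4 = 6*11 + 4 = 70.
q_4 = 70 > 22, so the last convergent with denominator <= 22 is p_3/q_3 = 80/11.
The closest fraction with denominator <= 22 is either p_3/q_3 or the intermediate fraction (k*p_3 + p_2)/(k*q_3 + q_2) with the largest k >= 1 whose denominator stays <= 22; these approach x as k grows, and every other convergent or intermediate fraction in range is farther away.
Largest k: floor((22 - q_2)/q_3) = floor((22 - 4)/11) = 1.
That gives (1*80 + 29)/(1*11 + 4) = 109/15.
Compare the errors: |x - 80/11| = |509*11 - 80*70|/(70*11) = 1/770, and |x - 109/15| = |509*15 - 109*70|/(70*15) = 5/1050.
Cross-multiplying, 1*1050 = 1050 < 3850 = 5*770, so 1/770 is smaller: the convergent 80/11 is closer to x than 109/15.

80/11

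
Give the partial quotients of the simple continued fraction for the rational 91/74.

[1; 4, 2, 1, 5]

Run the Euclidean algorithm on 91 and 74; the successive quotients are the partial quotients a_0, a_1, ... (each step inverts the fractional part left over by the previous one):
  91 = 1*74 + 17, so a_0 = 1.
  74 = 4*17 + 6, so a_1 = 4.
  17 = 2*6 + 5, so a_2 = 2.
  6 = 1*5 + 1, so a_3 = 1.
  5 = 5*1 + 0, so a_4 = 5.
The remainder reaches 0 after 5 divisions, so the expansion has 5 partial quotients, read off in order.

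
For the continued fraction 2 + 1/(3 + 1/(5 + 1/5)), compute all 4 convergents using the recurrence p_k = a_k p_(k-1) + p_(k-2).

2/1, 7/3, 37/16, 192/83

Using the convergent recurrence p_i = a_i*p_{i-1} + p_{i-2}, q_i = a_i*q_{i-1} + q_{i-2} with p_{-2}=0, p_{-1}=1, q_{-2}=1, q_{-1}=0:
  i=0: a_0=2, p_0 = 2*1 + 0 = 2, q_0 = 2*0 + 1 = 1.
  i=1: a_1=3, p_1 = 3*2 + 1 = 7, q_1 = 3*1 + 0 = 3.
  i=2: a_2=5, p_2 = 5*7 + 2 = 37, q_2 = 5*3 + 1 = 16.
  i=3: a_3=5, p_3 = 5*37 + 7 = 192, q_3 = 5*16 + 3 = 83.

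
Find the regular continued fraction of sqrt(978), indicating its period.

Write x_i = (sqrt(978) + m_i)/d_i with (m_0, d_0) = (0, 1). a_0 = floor(sqrt(978)) = 31, since 31^2 = 961 <= 978 < 1024 = 32^2.
Iterate m_{i+1} = d_i*a_i - m_i, d_{i+1} = (978 - m_{i+1}^2)/d_i, a_{i+1} = floor((a_0 + m_{i+1})/d_{i+1}):
  m_1 = 1*31 - 0 = 31, d_1 = (978 - 31^2)/1 = 17/1 = 17, a_1 = floor((31 + 31)/17) = 3.
  m_2 = 17*3 - 31 = 20, d_2 = (978 - 20^2)/17 = 578/17 = 34, a_2 = floor((31 + 20)/34) = 1.
  m_3 = 34*1 - 20 = 14, d_3 = (978 - 14^2)/34 = 782/34 = 23, a_3 = floor((31 + 14)/23) = 1.
  m_4 = 23*1 - 14 = 9, d_4 = (978 - 9^2)/23 = 897/23 = 39, a_4 = floor((31 + 9)/39) = 1.
  m_5 = 39*1 - 9 = 30, d_5 = (978 - 30^2)/39 = 78/39 = 2, a_5 = floor((31 + 30)/2) = 30.
  m_6 = 2*30 - 30 = 30, d_6 = (978 - 30^2)/2 = 78/2 = 39, a_6 = floor((31 + 30)/39) = 1.
  m_7 = 39*1 - 30 = 9, d_7 = (978 - 9^2)/39 = 897/39 = 23, a_7 = floor((31 + 9)/23) = 1.
  m_8 = 23*1 - 9 = 14, d_8 = (978 - 14^2)/23 = 782/23 = 34, a_8 = floor((31 + 14)/34) = 1.
  m_9 = 34*1 - 14 = 20, d_9 = (978 - 20^2)/34 = 578/34 = 17, a_9 = floor((31 + 20)/17) = 3.
  m_10 = 17*3 - 20 = 31, d_10 = (978 - 31^2)/17 = 17/17 = 1, a_10 = floor((31 + 31)/1) = 62.
  m_11 = 1*62 - 31 = 31, d_11 = (978 - 31^2)/1 = 17/1 = 17: (m_11, d_11) = (m_1, d_1) = (31, 17), so from here the quotients repeat a_1, ..., a_10; the period length is 10.
Hence the expansion of sqrt(978) is a_0 = 31 followed by the repeating block 3, 1, 1, 1, 30, 1, 1, 1, 3, 62 (period 10).

[31; (3, 1, 1, 1, 30, 1, 1, 1, 3, 62)]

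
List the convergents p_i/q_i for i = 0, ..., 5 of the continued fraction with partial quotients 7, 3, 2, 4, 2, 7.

Using the convergent recurrence p_i = a_i*p_{i-1} + p_{i-2}, q_i = a_i*q_{i-1} + q_{i-2} with p_{-2}=0, p_{-1}=1, q_{-2}=1, q_{-1}=0:
  i=0: a_0=7, p_0 = 7*1 + 0 = 7, q_0 = 7*0 + 1 = 1.
  i=1: a_1=3, p_1 = 3*7 + 1 = 22, q_1 = 3*1 + 0 = 3.
  i=2: a_2=2, p_2 = 2*22 + 7 = 51, q_2 = 2*3 + 1 = 7.
  i=3: a_3=4, p_3 = 4*51 + 22 = 226, q_3 = 4*7 + 3 = 31.
  i=4: a_4=2, p_4 = 2*226 + 51 = 503, q_4 = 2*31 + 7 = 69.
  i=5: a_5=7, p_5 = 7*503 + 226 = 3747, q_5 = 7*69 + 31 = 514.

7/1, 22/3, 51/7, 226/31, 503/69, 3747/514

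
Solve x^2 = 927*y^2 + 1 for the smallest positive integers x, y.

First expand sqrt(927) as a continued fraction. With x_i = (sqrt(927) + m_i)/d_i and (m_0, d_0) = (0, 1): a_0 = floor(sqrt(927)) = 30, since 30^2 = 900 <= 927 < 961 = 31^2.
Iterate m_{i+1} = d_i*a_i - m_i, d_{i+1} = (927 - m_{i+1}^2)/d_i, a_{i+1} = floor((a_0 + m_{i+1})/d_{i+1}):
  m_1 = 1*30 - 0 = 30, d_1 = (927 - 30^2)/1 = 27/1 = 27, a_1 = floor((30 + 30)/27) = 2.
  m_2 = 27*2 - 30 = 24, d_2 = (927 - 24^2)/27 = 351/27 = 13, a_2 = floor((30 + 24)/13) = 4.
  m_3 = 13*4 - 24 = 28, d_3 = (927 - 28^2)/13 = 143/13 = 11, a_3 = floor((30 + 28)/11) = 5.
  m_4 = 11*5 - 28 = 27, d_4 = (927 - 27^2)/11 = 198/11 = 18, a_4 = floor((30 + 27)/18) = 3.
  m_5 = 18*3 - 27 = 27, d_5 = (927 - 27^2)/18 = 198/18 = 11, a_5 = floor((30 + 27)/11) = 5.
  m_6 = 11*5 - 27 = 28, d_6 = (927 - 28^2)/11 = 143/11 = 13, a_6 = floor((30 + 28)/13) = 4.
  m_7 = 13*4 - 28 = 24, d_7 = (927 - 24^2)/13 = 351/13 = 27, a_7 = floor((30 + 24)/27) = 2.
  m_8 = 27*2 - 24 = 30, d_8 = (927 - 30^2)/27 = 27/27 = 1, a_8 = floor((30 + 30)/1) = 60.
  m_9 = 1*60 - 30 = 30, d_9 = (927 - 30^2)/1 = 27/1 = 27: (m_9, d_9) = (m_1, d_1) = (30, 27), so from here the quotients repeat a_1, ..., a_8; the period length is 8.
So sqrt(927) = [30; (2, 4, 5, 3, 5, 4, 2, 60)] with period length k = 8.
k is even, so the fundamental solution of x^2 - 927y^2 = 1 is (p_{k-1}, q_{k-1}) = (p_7, q_7); compute convergents through index 7.
Convergents (p_i = a_i*p_{i-1} + p_{i-2}, q_i = a_i*q_{i-1} + q_{i-2} with p_{-2}=0, p_{-1}=1, q_{-2}=1, q_{-1}=0):
  i=0: a_0=30, p_0 = 30*1 + 0 = 30, q_0 = 30*0 + 1 = 1.
  i=1: a_1=2, p_1 = 2*30 + 1 = 61, q_1 = 2*1 + 0 = 2.
  i=2: a_2=4, p_2 = 4*61 + 30 = 274, q_2 = 4*2 + 1 = 9.
  i=3: a_3=5, p_3 = 5*274 + 61 = 1431, q_3 = 5*9 + 2 = 47.
  i=4: a_4=3, p_4 = 3*1431 + 274 = 4567, q_4 = 3*47 + 9 = 150.
  i=5: a_5=5, p_5 = 5*4567 + 1431 = 24266, q_5 = 5*150 + 47 = 797.
  i=6: a_6=4, p_6 = 4*24266 + 4567 = 101631, q_6 = 4*797 + 150 = 3338.
  i=7: a_7=2, p_7 = 2*101631 + 24266 = 227528, q_7 = 2*3338 + 797 = 7473.
Check: 227528^2 - 927*7473^2 = 51768990784 - 51768990783 = 1, so (x, y) = (227528, 7473) solves the equation, and by the theorem it is the least positive solution.

(x, y) = (227528, 7473)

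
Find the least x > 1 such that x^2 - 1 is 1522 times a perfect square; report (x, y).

(x, y) = (3043, 78)

First expand sqrt(1522) as a continued fraction. With x_i = (sqrt(1522) + m_i)/d_i and (m_0, d_0) = (0, 1): a_0 = floor(sqrt(1522)) = 39, since 39^2 = 1521 <= 1522 < 1600 = 40^2.
Iterate m_{i+1} = d_i*a_i - m_i, d_{i+1} = (1522 - m_{i+1}^2)/d_i, a_{i+1} = floor((a_0 + m_{i+1})/d_{i+1}):
  m_1 = 1*39 - 0 = 39, d_1 = (1522 - 39^2)/1 = 1/1 = 1, a_1 = floor((39 + 39)/1) = 78.
  m_2 = 1*78 - 39 = 39, d_2 = (1522 - 39^2)/1 = 1/1 = 1: (m_2, d_2) = (m_1, d_1) = (39, 1), so from here the quotient a_1 repeats; the period length is 1.
So sqrt(1522) = [39; (78)] with period length k = 1.
k is odd, so (p_{k-1}, q_{k-1}) only solves x^2 - 1522y^2 = -1 and the fundamental solution of x^2 - 1522y^2 = 1 is (p_{2k-1}, q_{2k-1}) = (p_1, q_1); compute convergents through index 1, running through the period twice.
Convergents (p_i = a_i*p_{i-1} + p_{i-2}, q_i = a_i*q_{i-1} + q_{i-2} with p_{-2}=0, p_{-1}=1, q_{-2}=1, q_{-1}=0):
  i=0: a_0=39, p_0 = 39*1 + 0 = 39, q_0 = 39*0 + 1 = 1.
  i=1: a_1=78, p_1 = 78*39 + 1 = 3043, q_1 = 78*1 + 0 = 78.
Indeed p_0^2 - 1522*q_0^2 = 1521 - 1522 = -1, not +1.
Check: 3043^2 - 1522*78^2 = 9259849 - 9259848 = 1, so (x, y) = (3043, 78) solves the equation, and by the theorem it is the least positive solution.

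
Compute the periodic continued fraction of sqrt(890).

Write x_i = (sqrt(890) + m_i)/d_i with (m_0, d_0) = (0, 1). a_0 = floor(sqrt(890)) = 29, since 29^2 = 841 <= 890 < 900 = 30^2.
Iterate m_{i+1} = d_i*a_i - m_i, d_{i+1} = (890 - m_{i+1}^2)/d_i, a_{i+1} = floor((a_0 + m_{i+1})/d_{i+1}):
  m_1 = 1*29 - 0 = 29, d_1 = (890 - 29^2)/1 = 49/1 = 49, a_1 = floor((29 + 29)/49) = 1.
  m_2 = 49*1 - 29 = 20, d_2 = (890 - 20^2)/49 = 490/49 = 10, a_2 = floor((29 + 20)/10) = 4.
  m_3 = 10*4 - 20 = 20, d_3 = (890 - 20^2)/10 = 490/10 = 49, a_3 = floor((29 + 20)/49) = 1.
  m_4 = 49*1 - 20 = 29, d_4 = (890 - 29^2)/49 = 49/49 = 1, a_4 = floor((29 + 29)/1) = 58.
  m_5 = 1*58 - 29 = 29, d_5 = (890 - 29^2)/1 = 49/1 = 49: (m_5, d_5) = (m_1, d_1) = (29, 49), so from here the quotients repeat a_1, ..., a_4; the period length is 4.
Hence the expansion of sqrt(890) is a_0 = 29 followed by the repeating block 1, 4, 1, 58 (period 4).

[29; (1, 4, 1, 58)]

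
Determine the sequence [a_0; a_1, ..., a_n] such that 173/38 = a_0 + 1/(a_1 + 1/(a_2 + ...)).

[4; 1, 1, 4, 4]

Run the Euclidean algorithm on 173 and 38; the successive quotients are the partial quotients a_0, a_1, ... (each step inverts the fractional part left over by the previous one):
  173 = 4*38 + 21, so a_0 = 4.
  38 = 1*21 + 17, so a_1 = 1.
  21 = 1*17 + 4, so a_2 = 1.
  17 = 4*4 + 1, so a_3 = 4.
  4 = 4*1 + 0, so a_4 = 4.
The remainder reaches 0 after 5 divisions, so the expansion has 5 partial quotients, read off in order.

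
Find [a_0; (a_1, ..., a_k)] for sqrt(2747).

[52; (2, 2, 2, 1, 51, 1, 2, 2, 2, 104)]

Write x_i = (sqrt(2747) + m_i)/d_i with (m_0, d_0) = (0, 1). a_0 = floor(sqrt(2747)) = 52, since 52^2 = 2704 <= 2747 < 2809 = 53^2.
Iterate m_{i+1} = d_i*a_i - m_i, d_{i+1} = (2747 - m_{i+1}^2)/d_i, a_{i+1} = floor((a_0 + m_{i+1})/d_{i+1}):
  m_1 = 1*52 - 0 = 52, d_1 = (2747 - 52^2)/1 = 43/1 = 43, a_1 = floor((52 + 52)/43) = 2.
  m_2 = 43*2 - 52 = 34, d_2 = (2747 - 34^2)/43 = 1591/43 = 37, a_2 = floor((52 + 34)/37) = 2.
  m_3 = 37*2 - 34 = 40, d_3 = (2747 - 40^2)/37 = 1147/37 = 31, a_3 = floor((52 + 40)/31) = 2.
  m_4 = 31*2 - 40 = 22, d_4 = (2747 - 22^2)/31 = 2263/31 = 73, a_4 = floor((52 + 22)/73) = 1.
  m_5 = 73*1 - 22 = 51, d_5 = (2747 - 51^2)/73 = 146/73 = 2, a_5 = floor((52 + 51)/2) = 51.
  m_6 = 2*51 - 51 = 51, d_6 = (2747 - 51^2)/2 = 146/2 = 73, a_6 = floor((52 + 51)/73) = 1.
  m_7 = 73*1 - 51 = 22, d_7 = (2747 - 22^2)/73 = 2263/73 = 31, a_7 = floor((52 + 22)/31) = 2.
  m_8 = 31*2 - 22 = 40, d_8 = (2747 - 40^2)/31 = 1147/31 = 37, a_8 = floor((52 + 40)/37) = 2.
  m_9 = 37*2 - 40 = 34, d_9 = (2747 - 34^2)/37 = 1591/37 = 43, a_9 = floor((52 + 34)/43) = 2.
  m_10 = 43*2 - 34 = 52, d_10 = (2747 - 52^2)/43 = 43/43 = 1, a_10 = floor((52 + 52)/1) = 104.
  m_11 = 1*104 - 52 = 52, d_11 = (2747 - 52^2)/1 = 43/1 = 43: (m_11, d_11) = (m_1, d_1) = (52, 43), so from here the quotients repeat a_1, ..., a_10; the period length is 10.
Hence the expansion of sqrt(2747) is a_0 = 52 followed by the repeating block 2, 2, 2, 1, 51, 1, 2, 2, 2, 104 (period 10).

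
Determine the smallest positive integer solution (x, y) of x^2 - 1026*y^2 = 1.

First expand sqrt(1026) as a continued fraction. With x_i = (sqrt(1026) + m_i)/d_i and (m_0, d_0) = (0, 1): a_0 = floor(sqrt(1026)) = 32, since 32^2 = 1024 <= 1026 < 1089 = 33^2.
Iterate m_{i+1} = d_i*a_i - m_i, d_{i+1} = (1026 - m_{i+1}^2)/d_i, a_{i+1} = floor((a_0 + m_{i+1})/d_{i+1}):
  m_1 = 1*32 - 0 = 32, d_1 = (1026 - 32^2)/1 = 2/1 = 2, a_1 = floor((32 + 32)/2) = 32.
  m_2 = 2*32 - 32 = 32, d_2 = (1026 - 32^2)/2 = 2/2 = 1, a_2 = floor((32 + 32)/1) = 64.
  m_3 = 1*64 - 32 = 32, d_3 = (1026 - 32^2)/1 = 2/1 = 2: (m_3, d_3) = (m_1, d_1) = (32, 2), so from here the quotients repeat a_1, a_2; the period length is 2.
So sqrt(1026) = [32; (32, 64)] with period length k = 2.
k is even, so the fundamental solution of x^2 - 1026y^2 = 1 is (p_{k-1}, q_{k-1}) = (p_1, q_1); compute convergents through index 1.
Convergents (p_i = a_i*p_{i-1} + p_{i-2}, q_i = a_i*q_{i-1} + q_{i-2} with p_{-2}=0, p_{-1}=1, q_{-2}=1, q_{-1}=0):
  i=0: a_0=32, p_0 = 32*1 + 0 = 32, q_0 = 32*0 + 1 = 1.
  i=1: a_1=32, p_1 = 32*32 + 1 = 1025, q_1 = 32*1 + 0 = 32.
Check: 1025^2 - 1026*32^2 = 1050625 - 1050624 = 1, so (x, y) = (1025, 32) solves the equation, and by the theorem it is the least positive solution.

(x, y) = (1025, 32)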